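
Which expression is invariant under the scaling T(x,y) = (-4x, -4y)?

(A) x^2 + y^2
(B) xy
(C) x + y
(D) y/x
D

Under the uniform scaling T(x,y) = (-4x, -4y):
Substitute the transformed coordinates into each option and compare with the original:
(A) x^2 + y^2  ->  (-4x)^2 + (-4y)^2 = 16x^2 + 16y^2   [differs from x^2 + y^2: not invariant]
(B) xy  ->  (-4x)(-4y) = 16xy   [differs from xy: not invariant]
(C) x + y  ->  (-4x) + (-4y) = -4x - 4y   [differs from x + y: not invariant]
(D) y/x  ->  (-4y)/(-4x) = y/x   [equals y/x: invariant]

Only option (D), y/x, is unchanged by the transformation.
The common factor -4 cancels in a ratio of coordinates, while sums, products and sums of squares pick up factors of -4 or 16.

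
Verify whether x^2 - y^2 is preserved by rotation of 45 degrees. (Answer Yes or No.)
No

Applying rotation by 45 degrees: x' = x*cos(45 degrees) - y*sin(45 degrees) = sqrt(2)x/2 - sqrt(2)y/2, y' = x*sin(45 degrees) + y*cos(45 degrees) = sqrt(2)x/2 + sqrt(2)y/2

Substituting into x^2 - y^2:
(sqrt(2)x/2 - sqrt(2)y/2)^2 - (sqrt(2)x/2 + sqrt(2)y/2)^2
= -2xy

This differs from the original expression x^2 - y^2, so it is NOT invariant.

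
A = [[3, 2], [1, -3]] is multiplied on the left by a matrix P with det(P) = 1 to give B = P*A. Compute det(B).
-11

By the multiplicative property of determinants, det(B) = det(P*A) = det(P) * det(A) = det(A),
so the determinant is invariant under multiplication by any determinant-1 matrix; we just need det(A).

det(A) = (3)(-3) - (2)(1) = -9 - 2 = -11

Therefore det(B) = 1 * (-11) = -11.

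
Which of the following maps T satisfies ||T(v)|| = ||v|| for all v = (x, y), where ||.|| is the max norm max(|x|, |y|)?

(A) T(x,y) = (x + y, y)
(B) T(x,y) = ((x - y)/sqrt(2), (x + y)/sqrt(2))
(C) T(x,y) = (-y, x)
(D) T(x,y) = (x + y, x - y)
C

A transformation preserves a norm if ||T(v)|| = ||v|| for every v; a single vector where the norm changes rules an option out.

(A) T(x,y) = (x + y, y): v = (1, 1) has norm max(|1|, |1|) = 1, but T(v) = (2, 1) has norm 2 -- not preserved.
(B) T(x,y) = ((x - y)/sqrt(2), (x + y)/sqrt(2)): v = (1, 0) has norm max(|1|, |0|) = 1, but T(v) = (sqrt(2)/2, sqrt(2)/2) has norm sqrt(2)/2 -- not preserved.
(C) T(x,y) = (-y, x): preserves the norm -- it only permutes the coordinates and/or flips signs, which leaves max(|x|, |y|) unchanged.
(D) T(x,y) = (x + y, x - y): v = (1, 1) has norm max(|1|, |1|) = 1, but T(v) = (2, 0) has norm 2 -- not preserved.

Therefore the answer is (C).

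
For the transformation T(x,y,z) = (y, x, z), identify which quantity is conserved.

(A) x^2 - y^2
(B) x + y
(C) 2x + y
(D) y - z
B

Apply T(x,y,z) = (y, x, z) to each option, i.e. replace (x, y, z) by the transformed coordinates.
Substitute the transformed coordinates into each option and compare with the original:
(A) x^2 - y^2  ->  (y)^2 - (x)^2 = -x^2 + y^2   [differs from x^2 - y^2: not invariant]
(B) x + y  ->  (y) + (x) = x + y   [equals x + y: invariant]
(C) 2x + y  ->  2(y) + (x) = x + 2y   [differs from 2x + y: not invariant]
(D) y - z  ->  (x) - (z) = x - z   [differs from y - z: not invariant]

Only option (B), x + y, is unchanged by the transformation.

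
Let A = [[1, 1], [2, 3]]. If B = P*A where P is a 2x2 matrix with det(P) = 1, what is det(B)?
1

By the multiplicative property of determinants, det(B) = det(P*A) = det(P) * det(A) = det(A),
so the determinant is invariant under multiplication by any determinant-1 matrix; we just need det(A).

det(A) = (1)(3) - (1)(2) = 3 - 2 = 1

Therefore det(B) = 1 * 1 = 1.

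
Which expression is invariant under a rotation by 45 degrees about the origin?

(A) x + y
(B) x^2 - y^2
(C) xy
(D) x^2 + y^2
D

A rotation by 45 degrees sends (x, y) to (sqrt(2)x/2 - sqrt(2)y/2, sqrt(2)x/2 + sqrt(2)y/2).
Substitute the transformed coordinates into each option and compare with the original:
(A) x + y  ->  (sqrt(2)x/2 - sqrt(2)y/2) + (sqrt(2)x/2 + sqrt(2)y/2) = sqrt(2)x   [differs from x + y: not invariant]
(B) x^2 - y^2  ->  (sqrt(2)x/2 - sqrt(2)y/2)^2 - (sqrt(2)x/2 + sqrt(2)y/2)^2 = -2xy   [differs from x^2 - y^2: not invariant]
(C) xy  ->  (sqrt(2)x/2 - sqrt(2)y/2)(sqrt(2)x/2 + sqrt(2)y/2) = x^2/2 - y^2/2   [differs from xy: not invariant]
(D) x^2 + y^2  ->  (sqrt(2)x/2 - sqrt(2)y/2)^2 + (sqrt(2)x/2 + sqrt(2)y/2)^2 = x^2 + y^2   [equals x^2 + y^2: invariant]

Only option (D), x^2 + y^2, is unchanged by the transformation.
Geometrically, x^2 + y^2 is the squared distance from the origin, which every rotation about the origin preserves.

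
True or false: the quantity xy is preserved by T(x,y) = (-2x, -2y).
False

Substitute T(x,y) = (-2x, -2y) into the expression and compare with the original.

Original: xy
After applying T: (-2x)(-2y) = 4xy

This differs from the original xy (difference: 3xy), so the expression is NOT invariant.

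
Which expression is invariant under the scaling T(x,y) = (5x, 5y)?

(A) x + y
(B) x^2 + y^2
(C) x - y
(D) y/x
D

Under the uniform scaling T(x,y) = (5x, 5y):
Substitute the transformed coordinates into each option and compare with the original:
(A) x + y  ->  (5x) + (5y) = 5x + 5y   [differs from x + y: not invariant]
(B) x^2 + y^2  ->  (5x)^2 + (5y)^2 = 25x^2 + 25y^2   [differs from x^2 + y^2: not invariant]
(C) x - y  ->  (5x) - (5y) = 5x - 5y   [differs from x - y: not invariant]
(D) y/x  ->  (5y)/(5x) = y/x   [equals y/x: invariant]

Only option (D), y/x, is unchanged by the transformation.
The common factor 5 cancels in a ratio of coordinates, while sums, products and sums of squares pick up factors of 5 or 25.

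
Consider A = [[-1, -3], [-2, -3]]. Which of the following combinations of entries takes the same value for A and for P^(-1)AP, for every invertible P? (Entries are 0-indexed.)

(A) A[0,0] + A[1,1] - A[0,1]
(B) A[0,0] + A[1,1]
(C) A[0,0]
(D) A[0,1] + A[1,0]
B

A[0,0] + A[1,1] is the trace of A. By the cyclic property of the trace, tr(P^(-1)AP) = tr(APP^(-1)) = tr(A), so it is the same for every matrix similar to A.

The other combinations are not similarity invariants. For example, take P = [[2, 1], [1, 1]] (det P = 1), so P^(-1) = [[1, -1], [-1, 2]] and
B = P^(-1)AP = [[2, 1], [-9, -6]].
Evaluating each option on A and on B:
(A) A[0,0] + A[1,1] - A[0,1]: -1 for A, -5 for B -> changes
(B) A[0,0] + A[1,1]: -4 for A, -4 for B -> unchanged
(C) A[0,0]: -1 for A, 2 for B -> changes
(D) A[0,1] + A[1,0]: -5 for A, -8 for B -> changes

Only (B) A[0,0] + A[1,1] = -4 survives (and it does so for every P, not just this one), so it is the invariant.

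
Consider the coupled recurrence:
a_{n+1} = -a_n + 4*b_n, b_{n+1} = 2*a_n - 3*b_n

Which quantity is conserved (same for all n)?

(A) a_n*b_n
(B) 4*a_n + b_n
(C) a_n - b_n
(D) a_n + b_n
D

Replace a_n by a_{n+1} = -a_n + 4*b_n and b_n by b_{n+1} = 2*a_n - 3*b_n in each option and simplify:
(A) a_n*b_n  ->  (-a_n + 4*b_n)*(2*a_n - 3*b_n) = -2*a_n^2 + 11*a_n*b_n - 12*b_n^2   [not conserved]
(B) 4*a_n + b_n  ->  4*(-a_n + 4*b_n) + (2*a_n - 3*b_n) = -2*a_n + 13*b_n   [not conserved]
(C) a_n - b_n  ->  (-a_n + 4*b_n) - (2*a_n - 3*b_n) = -3*a_n + 7*b_n   [not conserved]
(D) a_n + b_n  ->  (-a_n + 4*b_n) + (2*a_n - 3*b_n) = a_n + b_n   [conserved]

Only (D) a_n + b_n returns to itself after one step, so it is the conserved quantity.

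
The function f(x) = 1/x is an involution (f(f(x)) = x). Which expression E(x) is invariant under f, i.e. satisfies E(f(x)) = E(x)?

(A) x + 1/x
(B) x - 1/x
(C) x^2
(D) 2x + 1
A

Replace x by f(x) = 1/x in each option and simplify. As a quick numerical cross-check, also compare E(3) with E(f(3)) = E(1/3).

(A) x + 1/x  ->  (1/x) + 1/(1/x), which simplifies back to x + 1/x; check: E(3) = 10/3, E(1/3) = 10/3.   [invariant]
(B) x - 1/x  ->  (1/x) - 1/(1/x) = -x + 1/x; check: E(3) = 8/3 but E(1/3) = -8/3.   [not invariant]
(C) x^2  ->  (1/x)^2 = x^(-2); check: E(3) = 9 but E(1/3) = 1/9.   [not invariant]
(D) 2x + 1  ->  2(1/x) + 1 = (x + 2)/x; check: E(3) = 7 but E(1/3) = 5/3.   [not invariant]

Only (A) is unchanged. E is symmetric under swapping x with f(x) = 1/x, which is exactly what an involution does.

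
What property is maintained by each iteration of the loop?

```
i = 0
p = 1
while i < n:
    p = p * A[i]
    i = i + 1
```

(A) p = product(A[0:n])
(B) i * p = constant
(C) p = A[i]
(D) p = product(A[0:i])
D

A loop invariant must hold before the first iteration and be re-established by every execution of the body.

(D) p = product(A[0:i]): Initially i = 0 and p = 1 = product of the empty slice A[0:0]. If p = product(A[0:i]) holds at the top of an iteration, the body sets p to product(A[0:i]) * A[i] = product(A[0:i+1]) and then i to i+1, so the property is restored. At exit i = n, giving p = product(A[0:n]).

The other options fail:
(A) p = product(A[0:n]): false before the loop (p = 1, not the full product) -- it only becomes true at exit.
(B) i * p = constant: initially i * p = 0, but after one iteration it is 1 * A[0], which is nonzero in general.
(C) p = A[i]: after the first iteration p = A[0] but i = 1; in general p is a product of several elements, not a single one.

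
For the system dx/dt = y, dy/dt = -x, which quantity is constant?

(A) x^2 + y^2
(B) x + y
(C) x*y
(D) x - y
A

A first integral I satisfies dI/dt = 0 along every solution. Differentiate each option and use the equation of motion:
(A) d/dt[x^2 + y^2] = 2x*dx/dt + 2y*dy/dt = 2x*y + 2y*(-x) = 0
(B) d/dt[x + y] = y + (-x) = y - x, not identically 0
(C) d/dt[x*y] = (dx/dt)y + x(dy/dt) = y^2 - x^2, not identically 0
(D) d/dt[x - y] = y - (-x) = x + y, not identically 0

Only (A) has zero time-derivative. So x^2 + y^2 (the squared radius; trajectories are circles) is the conserved quantity.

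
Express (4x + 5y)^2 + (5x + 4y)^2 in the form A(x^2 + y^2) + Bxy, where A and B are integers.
41(x^2 + y^2) + 80xy

Expanding: (4x + 5y)^2 = 16x^2 + 40xy + 25y^2
(5x + 4y)^2 = 25x^2 + 40xy + 16y^2
Sum = (16+25)(x^2+y^2) + 80xy = 41(x^2 + y^2) + 80xy
This is symmetric in x and y.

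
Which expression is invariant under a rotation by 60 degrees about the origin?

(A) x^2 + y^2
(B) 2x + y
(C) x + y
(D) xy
A

A rotation by 60 degrees sends (x, y) to (x/2 - sqrt(3)y/2, sqrt(3)x/2 + y/2).
Substitute the transformed coordinates into each option and compare with the original:
(A) x^2 + y^2  ->  (x/2 - sqrt(3)y/2)^2 + (sqrt(3)x/2 + y/2)^2 = x^2 + y^2   [equals x^2 + y^2: invariant]
(B) 2x + y  ->  2(x/2 - sqrt(3)y/2) + (sqrt(3)x/2 + y/2) = sqrt(3)x/2 + x - sqrt(3)y + y/2   [differs from 2x + y: not invariant]
(C) x + y  ->  (x/2 - sqrt(3)y/2) + (sqrt(3)x/2 + y/2) = x/2 + sqrt(3)x/2 - sqrt(3)y/2 + y/2   [differs from x + y: not invariant]
(D) xy  ->  (x/2 - sqrt(3)y/2)(sqrt(3)x/2 + y/2) = sqrt(3)x^2/4 - xy/2 - sqrt(3)y^2/4   [differs from xy: not invariant]

Only option (A), x^2 + y^2, is unchanged by the transformation.
Geometrically, x^2 + y^2 is the squared distance from the origin, which every rotation about the origin preserves.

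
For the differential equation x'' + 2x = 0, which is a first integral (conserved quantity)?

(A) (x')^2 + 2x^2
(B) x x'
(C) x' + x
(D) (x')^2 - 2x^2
A

A first integral I satisfies dI/dt = 0 along every solution. Differentiate each option and use the equation of motion:
(A) d/dt[(x')^2 + 2x^2] = 2x'x'' + 4x x' = 2x'(-2x) + 4x x' = 0
(B) d/dt[x x'] = (x')^2 + x x'' = (x')^2 - 2x^2, not identically 0
(C) d/dt[x' + x] = x'' + x' = -2x + x', not identically 0
(D) d/dt[(x')^2 - 2x^2] = 2x'x'' - 4x x' = -8x x', not identically 0

Only (A) has zero time-derivative. So the energy-like quantity (x')^2 + 2x^2 is the first integral.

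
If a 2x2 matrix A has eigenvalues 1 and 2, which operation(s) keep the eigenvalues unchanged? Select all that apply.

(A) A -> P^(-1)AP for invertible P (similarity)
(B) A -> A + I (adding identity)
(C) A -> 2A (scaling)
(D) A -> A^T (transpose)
A and D

Eigenvalues are preserved by:
1. Similarity transformations: A -> P^(-1)AP (same characteristic polynomial)
2. Transpose: A^T has the same eigenvalues as A

Eigenvalues are NOT preserved by:
- Adding identity: eigenvalues become 1+1, 2+1
- Scaling: eigenvalues become 2, 4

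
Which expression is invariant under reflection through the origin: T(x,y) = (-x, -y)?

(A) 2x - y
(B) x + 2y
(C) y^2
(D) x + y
C

The map is reflection through the origin: T(x,y) = (-x, -y).
Substitute the transformed coordinates into each option and compare with the original:
(A) 2x - y  ->  2(-x) - (-y) = -2x + y   [differs from 2x - y: not invariant]
(B) x + 2y  ->  (-x) + 2(-y) = -x - 2y   [differs from x + 2y: not invariant]
(C) y^2  ->  (-y)^2 = y^2   [equals y^2: invariant]
(D) x + y  ->  (-x) + (-y) = -x - y   [differs from x + y: not invariant]

Only option (C), y^2, is unchanged by the transformation.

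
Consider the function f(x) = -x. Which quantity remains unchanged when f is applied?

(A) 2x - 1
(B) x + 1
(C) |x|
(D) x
C

For f(x) = -x:
Applying f replaces x by -x. Since |-x| = |x|, the absolute value is unchanged by f, whereas x -> -x, 2x - 1 -> -2x - 1 and x + 1 -> -x + 1 all change.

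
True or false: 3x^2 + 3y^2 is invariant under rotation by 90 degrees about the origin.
True

Applying rotation by 90 degrees: x' = x*cos(90 degrees) - y*sin(90 degrees) = -y, y' = x*sin(90 degrees) + y*cos(90 degrees) = x

Substituting into 3x^2 + 3y^2:
3(-y)^2 + 3(x)^2
= 3x^2 + 3y^2

This equals the original expression 3x^2 + 3y^2, so it IS invariant.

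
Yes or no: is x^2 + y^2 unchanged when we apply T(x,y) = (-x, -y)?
Yes

Substitute T(x,y) = (-x, -y) into the expression and compare with the original.

Original: x^2 + y^2
After applying T: (-x)^2 + (-y)^2 = x^2 + y^2

This is identical to the original x^2 + y^2, so the expression is invariant.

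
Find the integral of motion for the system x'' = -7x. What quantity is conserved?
E = (x')^2 + 7x^2

Multiply the equation by x':
x' * x'' = -7x * x'
The left side is d/dt[(x')^2/2] and the right side is d/dt[-7x^2/2], so
d/dt[(x')^2/2 + 7x^2/2] = 0, i.e. (x')^2/2 + 7x^2/2 = constant.
Multiplying by 2, the integral of motion is E = (x')^2 + 7x^2.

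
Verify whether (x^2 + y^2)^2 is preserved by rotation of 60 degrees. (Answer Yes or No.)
Yes

Applying rotation by 60 degrees: x' = x*cos(60 degrees) - y*sin(60 degrees) = x/2 - sqrt(3)y/2, y' = x*sin(60 degrees) + y*cos(60 degrees) = sqrt(3)x/2 + y/2

Substituting into (x^2 + y^2)^2:
((x/2 - sqrt(3)y/2)^2 + (sqrt(3)x/2 + y/2)^2)^2
= x^4 + 2x^2y^2 + y^4 = (x^2 + y^2)^2

This equals the original expression (x^2 + y^2)^2, so it IS invariant.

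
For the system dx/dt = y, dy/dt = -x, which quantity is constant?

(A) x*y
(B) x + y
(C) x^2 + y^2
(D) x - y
C

A first integral I satisfies dI/dt = 0 along every solution. Differentiate each option and use the equation of motion:
(A) d/dt[x*y] = (dx/dt)y + x(dy/dt) = y^2 - x^2, not identically 0
(B) d/dt[x + y] = y + (-x) = y - x, not identically 0
(C) d/dt[x^2 + y^2] = 2x*dx/dt + 2y*dy/dt = 2x*y + 2y*(-x) = 0
(D) d/dt[x - y] = y - (-x) = x + y, not identically 0

Only (C) has zero time-derivative. So x^2 + y^2 (the squared radius; trajectories are circles) is the conserved quantity.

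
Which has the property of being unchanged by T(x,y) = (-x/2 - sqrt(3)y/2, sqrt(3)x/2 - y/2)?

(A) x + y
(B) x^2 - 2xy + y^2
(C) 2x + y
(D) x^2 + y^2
D

An expression E(x,y) is invariant under T if E(T(x,y)) = E(x,y). Here T(x,y) = (-x/2 - sqrt(3)y/2, sqrt(3)x/2 - y/2).
Substitute the transformed coordinates into each option and compare with the original:
(A) x + y  ->  (-x/2 - sqrt(3)y/2) + (sqrt(3)x/2 - y/2) = -x/2 + sqrt(3)x/2 - sqrt(3)y/2 - y/2   [differs from x + y: not invariant]
(B) x^2 - 2xy + y^2  ->  (-x/2 - sqrt(3)y/2)^2 - 2(-x/2 - sqrt(3)y/2)(sqrt(3)x/2 - y/2) + (sqrt(3)x/2 - y/2)^2 = sqrt(3)x^2/2 + x^2 + xy - sqrt(3)y^2/2 + y^2   [differs from x^2 - 2xy + y^2: not invariant]
(C) 2x + y  ->  2(-x/2 - sqrt(3)y/2) + (sqrt(3)x/2 - y/2) = -x + sqrt(3)x/2 - sqrt(3)y - y/2   [differs from 2x + y: not invariant]
(D) x^2 + y^2  ->  (-x/2 - sqrt(3)y/2)^2 + (sqrt(3)x/2 - y/2)^2 = x^2 + y^2   [equals x^2 + y^2: invariant]

Only option (D), x^2 + y^2, is unchanged by the transformation.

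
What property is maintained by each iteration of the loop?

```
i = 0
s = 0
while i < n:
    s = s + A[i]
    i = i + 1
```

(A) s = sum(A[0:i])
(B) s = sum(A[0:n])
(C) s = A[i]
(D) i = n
A

A loop invariant must hold before the first iteration and be re-established by every execution of the body.

(A) s = sum(A[0:i]): Initially i = 0 and s = 0 = sum of the empty slice A[0:0]. If s = sum(A[0:i]) holds at the top of an iteration, the body sets s to sum(A[0:i]) + A[i] = sum(A[0:i+1]) and then i to i+1, so s = sum(A[0:i]) holds again. At exit i = n, giving s = sum(A[0:n]).

The other options fail:
(B) s = sum(A[0:n]): false before the loop (s = 0, not the full sum) -- it only becomes true at exit.
(C) s = A[i]: after the first iteration s = A[0] but i = 1, so s = A[i] compares s with the wrong element (and fails in general).
(D) i = n: false initially (i = 0); it is the exit condition, not an invariant.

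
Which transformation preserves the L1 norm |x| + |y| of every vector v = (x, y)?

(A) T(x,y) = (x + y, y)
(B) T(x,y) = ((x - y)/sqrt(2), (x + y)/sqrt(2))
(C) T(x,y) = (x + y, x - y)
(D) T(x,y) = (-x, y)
D

A transformation preserves a norm if ||T(v)|| = ||v|| for every v; a single vector where the norm changes rules an option out.

(A) T(x,y) = (x + y, y): v = (0, 1) has norm |0| + |1| = 1, but T(v) = (1, 1) has norm 2 -- not preserved.
(B) T(x,y) = ((x - y)/sqrt(2), (x + y)/sqrt(2)): v = (1, 0) has norm |1| + |0| = 1, but T(v) = (sqrt(2)/2, sqrt(2)/2) has norm sqrt(2) -- not preserved.
(C) T(x,y) = (x + y, x - y): v = (1, 0) has norm |1| + |0| = 1, but T(v) = (1, 1) has norm 2 -- not preserved.
(D) T(x,y) = (-x, y): preserves the norm -- it only permutes the coordinates and/or flips signs, which leaves |x| + |y| unchanged.

Therefore the answer is (D).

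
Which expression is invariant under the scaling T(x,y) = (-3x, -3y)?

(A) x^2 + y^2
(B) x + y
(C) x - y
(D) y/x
D

Under the uniform scaling T(x,y) = (-3x, -3y):
Substitute the transformed coordinates into each option and compare with the original:
(A) x^2 + y^2  ->  (-3x)^2 + (-3y)^2 = 9x^2 + 9y^2   [differs from x^2 + y^2: not invariant]
(B) x + y  ->  (-3x) + (-3y) = -3x - 3y   [differs from x + y: not invariant]
(C) x - y  ->  (-3x) - (-3y) = -3x + 3y   [differs from x - y: not invariant]
(D) y/x  ->  (-3y)/(-3x) = y/x   [equals y/x: invariant]

Only option (D), y/x, is unchanged by the transformation.
The common factor -3 cancels in a ratio of coordinates, while sums, products and sums of squares pick up factors of -3 or 9.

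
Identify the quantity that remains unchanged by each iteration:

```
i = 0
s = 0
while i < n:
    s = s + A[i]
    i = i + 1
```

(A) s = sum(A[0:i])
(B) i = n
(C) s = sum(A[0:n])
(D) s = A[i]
A

A loop invariant must hold before the first iteration and be re-established by every execution of the body.

(A) s = sum(A[0:i]): Initially i = 0 and s = 0 = sum of the empty slice A[0:0]. If s = sum(A[0:i]) holds at the top of an iteration, the body sets s to sum(A[0:i]) + A[i] = sum(A[0:i+1]) and then i to i+1, so s = sum(A[0:i]) holds again. At exit i = n, giving s = sum(A[0:n]).

The other options fail:
(B) i = n: false initially (i = 0); it is the exit condition, not an invariant.
(C) s = sum(A[0:n]): false before the loop (s = 0, not the full sum) -- it only becomes true at exit.
(D) s = A[i]: after the first iteration s = A[0] but i = 1, so s = A[i] compares s with the wrong element (and fails in general).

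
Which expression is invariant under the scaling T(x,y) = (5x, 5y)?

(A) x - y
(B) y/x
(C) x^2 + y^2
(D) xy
B

Under the uniform scaling T(x,y) = (5x, 5y):
Substitute the transformed coordinates into each option and compare with the original:
(A) x - y  ->  (5x) - (5y) = 5x - 5y   [differs from x - y: not invariant]
(B) y/x  ->  (5y)/(5x) = y/x   [equals y/x: invariant]
(C) x^2 + y^2  ->  (5x)^2 + (5y)^2 = 25x^2 + 25y^2   [differs from x^2 + y^2: not invariant]
(D) xy  ->  (5x)(5y) = 25xy   [differs from xy: not invariant]

Only option (B), y/x, is unchanged by the transformation.
The common factor 5 cancels in a ratio of coordinates, while sums, products and sums of squares pick up factors of 5 or 25.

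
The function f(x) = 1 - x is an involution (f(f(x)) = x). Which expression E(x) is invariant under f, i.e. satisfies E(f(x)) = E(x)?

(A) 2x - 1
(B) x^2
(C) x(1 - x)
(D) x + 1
C

Replace x by f(x) = 1 - x in each option and simplify. As a quick numerical cross-check, also compare E(4) with E(f(4)) = E(-3).

(A) 2x - 1  ->  2(1 - x) - 1 = 1 - 2x; check: E(4) = 7 but E(-3) = -7.   [not invariant]
(B) x^2  ->  (1 - x)^2 = (x - 1)^2; check: E(4) = 16 but E(-3) = 9.   [not invariant]
(C) x(1 - x)  ->  (1 - x)(1 - (1 - x)), which simplifies back to x(1 - x); check: E(4) = -12, E(-3) = -12.   [invariant]
(D) x + 1  ->  (1 - x) + 1 = 2 - x; check: E(4) = 5 but E(-3) = -2.   [not invariant]

Only (C) is unchanged. E is symmetric under swapping x with f(x) = 1 - x, which is exactly what an involution does.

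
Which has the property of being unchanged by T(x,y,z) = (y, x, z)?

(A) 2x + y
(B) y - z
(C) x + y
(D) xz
C

Apply T(x,y,z) = (y, x, z) to each option, i.e. replace (x, y, z) by the transformed coordinates.
Substitute the transformed coordinates into each option and compare with the original:
(A) 2x + y  ->  2(y) + (x) = x + 2y   [differs from 2x + y: not invariant]
(B) y - z  ->  (x) - (z) = x - z   [differs from y - z: not invariant]
(C) x + y  ->  (y) + (x) = x + y   [equals x + y: invariant]
(D) xz  ->  (y)(z) = yz   [differs from xz: not invariant]

Only option (C), x + y, is unchanged by the transformation.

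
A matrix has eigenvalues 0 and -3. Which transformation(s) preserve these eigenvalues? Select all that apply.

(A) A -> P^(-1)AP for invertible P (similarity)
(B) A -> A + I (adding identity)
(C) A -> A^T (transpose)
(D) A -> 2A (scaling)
A and C

Eigenvalues are preserved by:
1. Similarity transformations: A -> P^(-1)AP (same characteristic polynomial)
2. Transpose: A^T has the same eigenvalues as A

Eigenvalues are NOT preserved by:
- Adding identity: eigenvalues become 0+1, -3+1
- Scaling: eigenvalues become 0, -6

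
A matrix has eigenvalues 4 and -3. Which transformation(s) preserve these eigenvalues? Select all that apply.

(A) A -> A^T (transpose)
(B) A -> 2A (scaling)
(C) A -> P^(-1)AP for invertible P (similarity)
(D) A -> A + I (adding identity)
A and C

Eigenvalues are preserved by:
1. Similarity transformations: A -> P^(-1)AP (same characteristic polynomial)
2. Transpose: A^T has the same eigenvalues as A

Eigenvalues are NOT preserved by:
- Adding identity: eigenvalues become 4+1, -3+1
- Scaling: eigenvalues become 8, -6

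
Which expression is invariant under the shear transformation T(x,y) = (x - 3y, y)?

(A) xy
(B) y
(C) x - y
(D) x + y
B

Under the shear T(x,y) = (x - 3y, y):
Substitute the transformed coordinates into each option and compare with the original:
(A) xy  ->  (x - 3y)(y) = xy - 3y^2   [differs from xy: not invariant]
(B) y  ->  (y) = y   [equals y: invariant]
(C) x - y  ->  (x - 3y) - (y) = x - 4y   [differs from x - y: not invariant]
(D) x + y  ->  (x - 3y) + (y) = x - 2y   [differs from x + y: not invariant]

Only option (B), y, is unchanged by the transformation.
A horizontal shear moves points parallel to the x-axis, so the y-coordinate (and any function of y alone) is unchanged.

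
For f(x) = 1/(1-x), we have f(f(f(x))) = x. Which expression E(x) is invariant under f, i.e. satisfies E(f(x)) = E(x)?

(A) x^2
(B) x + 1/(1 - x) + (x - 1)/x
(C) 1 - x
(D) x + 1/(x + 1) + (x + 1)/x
B

Replace x by f(x) = 1/(1 - x) in each option and simplify. As a quick numerical cross-check, also compare E(4) with E(f(4)) = E(-1/3).

(A) x^2  ->  (1/(1 - x))^2 = (x - 1)^(-2); check: E(4) = 16 but E(-1/3) = 1/9.   [not invariant]
(B) x + 1/(1 - x) + (x - 1)/x  ->  (1/(1 - x)) + 1/(1 - (1/(1 - x))) + ((1/(1 - x)) - 1)/(1/(1 - x)), which simplifies back to x + 1/(1 - x) + (x - 1)/x; check: E(4) = 53/12, E(-1/3) = 53/12.   [invariant]
(C) 1 - x  ->  1 - (1/(1 - x)) = x/(x - 1); check: E(4) = -3 but E(-1/3) = 4/3.   [not invariant]
(D) x + 1/(x + 1) + (x + 1)/x  ->  (1/(1 - x)) + 1/((1/(1 - x)) + 1) + ((1/(1 - x)) + 1)/(1/(1 - x)) = (-x^3 + 6x^2 - 11x + 7)/(x^2 - 3x + 2); check: E(4) = 109/20 but E(-1/3) = -5/6.   [not invariant]

Only (B) is unchanged. Indeed f(f(x)) = 1/(1 - 1/(1-x)) = (1-x)/(-x) = (x-1)/x, so E(x) = x + f(x) + f(f(x)) is the sum over the whole 3-cycle; applying f just permutes the three terms cyclically (x -> f(x) -> f(f(x)) -> x), leaving the sum unchanged.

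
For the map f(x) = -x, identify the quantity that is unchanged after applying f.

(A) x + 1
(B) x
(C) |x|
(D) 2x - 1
C

For f(x) = -x:
Applying f replaces x by -x. Since |-x| = |x|, the absolute value is unchanged by f, whereas x -> -x, 2x - 1 -> -2x - 1 and x + 1 -> -x + 1 all change.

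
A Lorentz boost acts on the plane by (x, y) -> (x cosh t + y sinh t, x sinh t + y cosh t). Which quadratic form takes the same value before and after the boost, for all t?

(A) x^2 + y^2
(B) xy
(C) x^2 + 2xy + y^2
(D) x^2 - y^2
D

Write x' = x cosh t + y sinh t, y' = x sinh t + y cosh t and substitute into each option:
(A) x^2 + y^2: (x cosh t + y sinh t)^2 + (x sinh t + y cosh t)^2 = (x^2 + y^2)(cosh^2 t + sinh^2 t) + 4xy sinh t cosh t = (x^2 + y^2) cosh 2t + 2xy sinh 2t   [not invariant for t != 0]
(B) xy: (x cosh t + y sinh t)(x sinh t + y cosh t) = xy(cosh^2 t + sinh^2 t) + (x^2 + y^2) sinh t cosh t = xy cosh 2t + (x^2 + y^2)(sinh 2t)/2   [not invariant for t != 0]
(C) x^2 + 2xy + y^2: (x' + y')^2 with x' + y' = (x + y)(cosh t + sinh t) = (x + y)e^t, so it becomes (x + y)^2 e^(2t)   [not invariant for t != 0]
(D) x^2 - y^2: (x cosh t + y sinh t)^2 - (x sinh t + y cosh t)^2 = x^2(cosh^2 t - sinh^2 t) + 2xy(cosh t sinh t - sinh t cosh t) + y^2(sinh^2 t - cosh^2 t) = x^2 - y^2   [invariant, using cosh^2 t - sinh^2 t = 1]

Only (D) x^2 - y^2 is unchanged; it is the Minkowski form preserved by Lorentz boosts, just as x^2 + y^2 is preserved by ordinary rotations.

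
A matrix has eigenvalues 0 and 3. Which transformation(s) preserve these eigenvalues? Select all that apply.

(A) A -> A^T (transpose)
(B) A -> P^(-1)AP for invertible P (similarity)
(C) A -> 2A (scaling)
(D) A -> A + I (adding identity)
A and B

Eigenvalues are preserved by:
1. Similarity transformations: A -> P^(-1)AP (same characteristic polynomial)
2. Transpose: A^T has the same eigenvalues as A

Eigenvalues are NOT preserved by:
- Adding identity: eigenvalues become 0+1, 3+1
- Scaling: eigenvalues become 0, 6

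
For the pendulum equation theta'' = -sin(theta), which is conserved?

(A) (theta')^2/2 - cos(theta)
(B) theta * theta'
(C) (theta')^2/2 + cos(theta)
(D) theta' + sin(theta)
A

A first integral I satisfies dI/dt = 0 along every solution. Differentiate each option and use the equation of motion:
(A) d/dt[(theta')^2/2 - cos(theta)] = theta' theta'' + sin(theta) theta' = theta'(-sin(theta)) + theta' sin(theta) = 0
(B) d/dt[theta * theta'] = (theta')^2 + theta theta'' = (theta')^2 - theta sin(theta), not identically 0
(C) d/dt[(theta')^2/2 + cos(theta)] = theta' theta'' - sin(theta) theta' = -2 theta' sin(theta), not identically 0
(D) d/dt[theta' + sin(theta)] = theta'' + cos(theta) theta' = -sin(theta) + theta' cos(theta), not identically 0

Only (A) has zero time-derivative. This is the total energy: kinetic (theta')^2/2 plus potential -cos(theta).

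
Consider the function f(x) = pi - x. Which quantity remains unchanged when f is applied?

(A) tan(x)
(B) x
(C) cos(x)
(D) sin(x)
D

For f(x) = pi - x:
sin(pi - x) = sin(x), so sine is invariant under this transformation.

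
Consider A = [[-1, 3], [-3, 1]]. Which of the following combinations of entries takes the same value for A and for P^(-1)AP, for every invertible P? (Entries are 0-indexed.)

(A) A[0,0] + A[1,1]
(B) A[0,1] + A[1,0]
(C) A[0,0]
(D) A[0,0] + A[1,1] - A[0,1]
A

A[0,0] + A[1,1] is the trace of A. By the cyclic property of the trace, tr(P^(-1)AP) = tr(APP^(-1)) = tr(A), so it is the same for every matrix similar to A.

The other combinations are not similarity invariants. For example, take P = [[1, 2], [0, 1]] (det P = 1), so P^(-1) = [[1, -2], [0, 1]] and
B = P^(-1)AP = [[5, 11], [-3, -5]].
Evaluating each option on A and on B:
(A) A[0,0] + A[1,1]: 0 for A, 0 for B -> unchanged
(B) A[0,1] + A[1,0]: 0 for A, 8 for B -> changes
(C) A[0,0]: -1 for A, 5 for B -> changes
(D) A[0,0] + A[1,1] - A[0,1]: -3 for A, -11 for B -> changes

Only (A) A[0,0] + A[1,1] = 0 survives (and it does so for every P, not just this one), so it is the invariant.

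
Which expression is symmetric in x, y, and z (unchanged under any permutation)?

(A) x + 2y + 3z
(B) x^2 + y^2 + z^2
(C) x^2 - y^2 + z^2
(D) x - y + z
B

A symmetric expression is unchanged when the variables are permuted; here the transformation to test is the swap (x, y) -> (y, x).
A symmetric expression must survive every permutation; the single swap x <-> y already eliminates the distractors, and the keyed expression is also unchanged by x <-> z and y <-> z (each variable enters it in exactly the same way).
Substitute the transformed coordinates into each option and compare with the original:
(A) x + 2y + 3z  ->  (y) + 2(x) + 3z = 2x + y + 3z   [differs from x + 2y + 3z: not invariant]
(B) x^2 + y^2 + z^2  ->  (y)^2 + (x)^2 + z^2 = x^2 + y^2 + z^2   [equals x^2 + y^2 + z^2: invariant]
(C) x^2 - y^2 + z^2  ->  (y)^2 - (x)^2 + z^2 = -x^2 + y^2 + z^2   [differs from x^2 - y^2 + z^2: not invariant]
(D) x - y + z  ->  (y) - (x) + z = -x + y + z   [differs from x - y + z: not invariant]

Only option (B), x^2 + y^2 + z^2, is unchanged by the transformation.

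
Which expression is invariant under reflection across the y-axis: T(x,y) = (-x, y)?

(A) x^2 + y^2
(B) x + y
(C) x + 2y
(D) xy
A

The map is reflection across the y-axis: T(x,y) = (-x, y).
Substitute the transformed coordinates into each option and compare with the original:
(A) x^2 + y^2  ->  (-x)^2 + (y)^2 = x^2 + y^2   [equals x^2 + y^2: invariant]
(B) x + y  ->  (-x) + (y) = -x + y   [differs from x + y: not invariant]
(C) x + 2y  ->  (-x) + 2(y) = -x + 2y   [differs from x + 2y: not invariant]
(D) xy  ->  (-x)(y) = -xy   [differs from xy: not invariant]

Only option (A), x^2 + y^2, is unchanged by the transformation.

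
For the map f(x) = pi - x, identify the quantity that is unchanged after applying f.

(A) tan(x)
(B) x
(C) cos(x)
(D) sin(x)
D

For f(x) = pi - x:
sin(pi - x) = sin(x), so sine is invariant under this transformation.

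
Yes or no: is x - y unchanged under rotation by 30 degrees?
No

Applying rotation by 30 degrees: x' = x*cos(30 degrees) - y*sin(30 degrees) = sqrt(3)x/2 - y/2, y' = x*sin(30 degrees) + y*cos(30 degrees) = x/2 + sqrt(3)y/2

Substituting into x - y:
(sqrt(3)x/2 - y/2) - (x/2 + sqrt(3)y/2)
= -x/2 + sqrt(3)x/2 - sqrt(3)y/2 - y/2

This differs from the original expression x - y, so it is NOT invariant.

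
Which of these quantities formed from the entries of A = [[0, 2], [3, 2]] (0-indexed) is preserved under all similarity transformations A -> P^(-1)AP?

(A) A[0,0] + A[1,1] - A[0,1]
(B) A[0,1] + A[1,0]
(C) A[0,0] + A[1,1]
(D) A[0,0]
C

A[0,0] + A[1,1] is the trace of A. By the cyclic property of the trace, tr(P^(-1)AP) = tr(APP^(-1)) = tr(A), so it is the same for every matrix similar to A.

The other combinations are not similarity invariants. For example, take P = [[1, -1], [0, 1]] (det P = 1), so P^(-1) = [[1, 1], [0, 1]] and
B = P^(-1)AP = [[3, 1], [3, -1]].
Evaluating each option on A and on B:
(A) A[0,0] + A[1,1] - A[0,1]: 0 for A, 1 for B -> changes
(B) A[0,1] + A[1,0]: 5 for A, 4 for B -> changes
(C) A[0,0] + A[1,1]: 2 for A, 2 for B -> unchanged
(D) A[0,0]: 0 for A, 3 for B -> changes

Only (C) A[0,0] + A[1,1] = 2 survives (and it does so for every P, not just this one), so it is the invariant.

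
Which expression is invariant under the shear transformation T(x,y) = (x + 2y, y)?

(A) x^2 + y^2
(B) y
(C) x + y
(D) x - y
B

Under the shear T(x,y) = (x + 2y, y):
Substitute the transformed coordinates into each option and compare with the original:
(A) x^2 + y^2  ->  (x + 2y)^2 + (y)^2 = x^2 + 4xy + 5y^2   [differs from x^2 + y^2: not invariant]
(B) y  ->  (y) = y   [equals y: invariant]
(C) x + y  ->  (x + 2y) + (y) = x + 3y   [differs from x + y: not invariant]
(D) x - y  ->  (x + 2y) - (y) = x + y   [differs from x - y: not invariant]

Only option (B), y, is unchanged by the transformation.
A horizontal shear moves points parallel to the x-axis, so the y-coordinate (and any function of y alone) is unchanged.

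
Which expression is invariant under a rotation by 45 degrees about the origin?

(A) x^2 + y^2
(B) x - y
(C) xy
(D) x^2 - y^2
A

A rotation by 45 degrees sends (x, y) to (sqrt(2)x/2 - sqrt(2)y/2, sqrt(2)x/2 + sqrt(2)y/2).
Substitute the transformed coordinates into each option and compare with the original:
(A) x^2 + y^2  ->  (sqrt(2)x/2 - sqrt(2)y/2)^2 + (sqrt(2)x/2 + sqrt(2)y/2)^2 = x^2 + y^2   [equals x^2 + y^2: invariant]
(B) x - y  ->  (sqrt(2)x/2 - sqrt(2)y/2) - (sqrt(2)x/2 + sqrt(2)y/2) = -sqrt(2)y   [differs from x - y: not invariant]
(C) xy  ->  (sqrt(2)x/2 - sqrt(2)y/2)(sqrt(2)x/2 + sqrt(2)y/2) = x^2/2 - y^2/2   [differs from xy: not invariant]
(D) x^2 - y^2  ->  (sqrt(2)x/2 - sqrt(2)y/2)^2 - (sqrt(2)x/2 + sqrt(2)y/2)^2 = -2xy   [differs from x^2 - y^2: not invariant]

Only option (A), x^2 + y^2, is unchanged by the transformation.
Geometrically, x^2 + y^2 is the squared distance from the origin, which every rotation about the origin preserves.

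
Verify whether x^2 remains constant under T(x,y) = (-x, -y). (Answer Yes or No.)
Yes

Substitute T(x,y) = (-x, -y) into the expression and compare with the original.

Original: x^2
After applying T: (-x)^2 = x^2

This is identical to the original x^2, so the expression is invariant.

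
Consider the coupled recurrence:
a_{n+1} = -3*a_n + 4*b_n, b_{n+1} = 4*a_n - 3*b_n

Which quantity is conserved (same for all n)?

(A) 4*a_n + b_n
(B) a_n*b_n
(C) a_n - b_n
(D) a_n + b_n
D

Replace a_n by a_{n+1} = -3*a_n + 4*b_n and b_n by b_{n+1} = 4*a_n - 3*b_n in each option and simplify:
(A) 4*a_n + b_n  ->  4*(-3*a_n + 4*b_n) + (4*a_n - 3*b_n) = -8*a_n + 13*b_n   [not conserved]
(B) a_n*b_n  ->  (-3*a_n + 4*b_n)*(4*a_n - 3*b_n) = -12*a_n^2 + 25*a_n*b_n - 12*b_n^2   [not conserved]
(C) a_n - b_n  ->  (-3*a_n + 4*b_n) - (4*a_n - 3*b_n) = -7*a_n + 7*b_n   [not conserved]
(D) a_n + b_n  ->  (-3*a_n + 4*b_n) + (4*a_n - 3*b_n) = a_n + b_n   [conserved]

Only (D) a_n + b_n returns to itself after one step, so it is the conserved quantity.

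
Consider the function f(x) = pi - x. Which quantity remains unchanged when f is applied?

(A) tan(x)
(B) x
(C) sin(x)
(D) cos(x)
C

For f(x) = pi - x:
sin(pi - x) = sin(x), so sine is invariant under this transformation.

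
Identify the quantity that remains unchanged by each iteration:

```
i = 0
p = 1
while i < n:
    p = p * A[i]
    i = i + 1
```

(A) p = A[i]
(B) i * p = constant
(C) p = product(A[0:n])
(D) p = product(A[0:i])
D

A loop invariant must hold before the first iteration and be re-established by every execution of the body.

(D) p = product(A[0:i]): Initially i = 0 and p = 1 = product of the empty slice A[0:0]. If p = product(A[0:i]) holds at the top of an iteration, the body sets p to product(A[0:i]) * A[i] = product(A[0:i+1]) and then i to i+1, so the property is restored. At exit i = n, giving p = product(A[0:n]).

The other options fail:
(A) p = A[i]: after the first iteration p = A[0] but i = 1; in general p is a product of several elements, not a single one.
(B) i * p = constant: initially i * p = 0, but after one iteration it is 1 * A[0], which is nonzero in general.
(C) p = product(A[0:n]): false before the loop (p = 1, not the full product) -- it only becomes true at exit.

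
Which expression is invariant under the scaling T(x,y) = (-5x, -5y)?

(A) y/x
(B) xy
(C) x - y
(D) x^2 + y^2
A

Under the uniform scaling T(x,y) = (-5x, -5y):
Substitute the transformed coordinates into each option and compare with the original:
(A) y/x  ->  (-5y)/(-5x) = y/x   [equals y/x: invariant]
(B) xy  ->  (-5x)(-5y) = 25xy   [differs from xy: not invariant]
(C) x - y  ->  (-5x) - (-5y) = -5x + 5y   [differs from x - y: not invariant]
(D) x^2 + y^2  ->  (-5x)^2 + (-5y)^2 = 25x^2 + 25y^2   [differs from x^2 + y^2: not invariant]

Only option (A), y/x, is unchanged by the transformation.
The common factor -5 cancels in a ratio of coordinates, while sums, products and sums of squares pick up factors of -5 or 25.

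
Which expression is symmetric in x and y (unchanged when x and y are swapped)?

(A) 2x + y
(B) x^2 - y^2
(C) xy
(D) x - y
C

A symmetric expression is unchanged when the variables are permuted; here the transformation to test is the swap (x, y) -> (y, x).
Substitute the transformed coordinates into each option and compare with the original:
(A) 2x + y  ->  2(y) + (x) = x + 2y   [differs from 2x + y: not invariant]
(B) x^2 - y^2  ->  (y)^2 - (x)^2 = -x^2 + y^2   [differs from x^2 - y^2: not invariant]
(C) xy  ->  (y)(x) = xy   [equals xy: invariant]
(D) x - y  ->  (y) - (x) = -x + y   [differs from x - y: not invariant]

Only option (C), xy, is unchanged by the transformation.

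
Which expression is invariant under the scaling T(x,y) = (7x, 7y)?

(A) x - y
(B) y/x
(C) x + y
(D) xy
B

Under the uniform scaling T(x,y) = (7x, 7y):
Substitute the transformed coordinates into each option and compare with the original:
(A) x - y  ->  (7x) - (7y) = 7x - 7y   [differs from x - y: not invariant]
(B) y/x  ->  (7y)/(7x) = y/x   [equals y/x: invariant]
(C) x + y  ->  (7x) + (7y) = 7x + 7y   [differs from x + y: not invariant]
(D) xy  ->  (7x)(7y) = 49xy   [differs from xy: not invariant]

Only option (B), y/x, is unchanged by the transformation.
The common factor 7 cancels in a ratio of coordinates, while sums, products and sums of squares pick up factors of 7 or 49.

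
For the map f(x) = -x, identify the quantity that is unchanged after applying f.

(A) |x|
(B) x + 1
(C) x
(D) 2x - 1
A

For f(x) = -x:
Applying f replaces x by -x. Since |-x| = |x|, the absolute value is unchanged by f, whereas x -> -x, 2x - 1 -> -2x - 1 and x + 1 -> -x + 1 all change.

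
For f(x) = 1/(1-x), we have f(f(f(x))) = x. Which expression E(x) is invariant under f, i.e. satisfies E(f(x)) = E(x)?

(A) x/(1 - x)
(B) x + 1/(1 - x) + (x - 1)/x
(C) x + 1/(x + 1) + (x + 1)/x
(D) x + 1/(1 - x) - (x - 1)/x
B

Replace x by f(x) = 1/(1 - x) in each option and simplify. As a quick numerical cross-check, also compare E(5) with E(f(5)) = E(-1/4).

(A) x/(1 - x)  ->  (1/(1 - x))/(1 - (1/(1 - x))) = -1/x; check: E(5) = -5/4 but E(-1/4) = -1/5.   [not invariant]
(B) x + 1/(1 - x) + (x - 1)/x  ->  (1/(1 - x)) + 1/(1 - (1/(1 - x))) + ((1/(1 - x)) - 1)/(1/(1 - x)), which simplifies back to x + 1/(1 - x) + (x - 1)/x; check: E(5) = 111/20, E(-1/4) = 111/20.   [invariant]
(C) x + 1/(x + 1) + (x + 1)/x  ->  (1/(1 - x)) + 1/((1/(1 - x)) + 1) + ((1/(1 - x)) + 1)/(1/(1 - x)) = (-x^3 + 6x^2 - 11x + 7)/(x^2 - 3x + 2); check: E(5) = 191/30 but E(-1/4) = -23/12.   [not invariant]
(D) x + 1/(1 - x) - (x - 1)/x  ->  (1/(1 - x)) + 1/(1 - (1/(1 - x))) - ((1/(1 - x)) - 1)/(1/(1 - x)) = (x^2(1 - x) - x + (x - 1)^2)/(x(x - 1)); check: E(5) = 79/20 but E(-1/4) = -89/20.   [not invariant]

Only (B) is unchanged. Indeed f(f(x)) = 1/(1 - 1/(1-x)) = (1-x)/(-x) = (x-1)/x, so E(x) = x + f(x) + f(f(x)) is the sum over the whole 3-cycle; applying f just permutes the three terms cyclically (x -> f(x) -> f(f(x)) -> x), leaving the sum unchanged.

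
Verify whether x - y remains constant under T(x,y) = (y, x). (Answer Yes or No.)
No

Substitute T(x,y) = (y, x) into the expression and compare with the original.

Original: x - y
After applying T: (y) - (x) = -x + y

This differs from the original x - y (difference: -2x + 2y), so the expression is NOT invariant.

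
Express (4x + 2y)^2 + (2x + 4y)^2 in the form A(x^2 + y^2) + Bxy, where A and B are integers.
20(x^2 + y^2) + 32xy

Expanding: (4x + 2y)^2 = 16x^2 + 16xy + 4y^2
(2x + 4y)^2 = 4x^2 + 16xy + 16y^2
Sum = (16+4)(x^2+y^2) + 32xy = 20(x^2 + y^2) + 32xy
This is symmetric in x and y.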